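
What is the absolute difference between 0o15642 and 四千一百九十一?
Convert 0o15642 (octal) → 1×4096 + 5×512 + 6×64 + 4×8 + 2 = 7074 (decimal)
Convert 四千一百九十一 (Chinese numeral) → 4×1000 + 1×100 + 9×10 + 1 = 4191 (decimal)
Compute |7074 - 4191| = 2883
2883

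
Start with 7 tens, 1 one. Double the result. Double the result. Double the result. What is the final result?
Convert 7 tens, 1 one (place-value notation) → 7×10 + 1 = 71 (decimal)
Start: 71
71 × 2 = 142
142 × 2 = 284
284 × 2 = 568
568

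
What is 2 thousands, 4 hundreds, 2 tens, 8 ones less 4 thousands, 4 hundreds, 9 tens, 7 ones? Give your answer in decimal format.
Convert 2 thousands, 4 hundreds, 2 tens, 8 ones (place-value notation) → 2×1000 + 4×100 + 2×10 + 8 = 2428 (decimal)
Convert 4 thousands, 4 hundreds, 9 tens, 7 ones (place-value notation) → 4×1000 + 4×100 + 9×10 + 7 = 4497 (decimal)
Compute 2428 - 4497 = -2069
-2069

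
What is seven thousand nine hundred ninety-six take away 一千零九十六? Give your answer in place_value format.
Convert seven thousand nine hundred ninety-six (English words) → 7×1000 + 9×100 + 96 = 7996 (decimal)
Convert 一千零九十六 (Chinese numeral) → 1×1000 + 9×10 + 6 = 1096 (decimal)
Compute 7996 - 1096 = 6900
Convert 6900 (decimal) → 6900 = 6×1000 + 9×100 → 6 thousands, 9 hundreds (place-value notation)
6 thousands, 9 hundreds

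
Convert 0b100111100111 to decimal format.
Convert 0b100111100111 (binary) → 2048 + 256 + 128 + 64 + 32 + 4 + 2 + 1 = 2535 (decimal)
2535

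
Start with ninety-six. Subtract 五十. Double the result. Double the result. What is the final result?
Convert ninety-six (English words) → 96 (decimal)
Start: 96
Convert 五十 (Chinese numeral) → 5×10 = 50 (decimal)
96 - 50 = 46
46 × 2 = 92
92 × 2 = 184
184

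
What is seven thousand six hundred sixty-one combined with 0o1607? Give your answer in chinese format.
Convert seven thousand six hundred sixty-one (English words) → 7×1000 + 6×100 + 61 = 7661 (decimal)
Convert 0o1607 (octal) → 1×512 + 6×64 + 7 = 903 (decimal)
Compute 7661 + 903 = 8564
Convert 8564 (decimal) → 8564 = 8×1000 + 5×100 + 6×10 + 4 → 八千五百六十四 (Chinese numeral)
八千五百六十四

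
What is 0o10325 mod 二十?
Convert 0o10325 (octal) → 1×4096 + 3×64 + 2×8 + 5 = 4309 (decimal)
Convert 二十 (Chinese numeral) → 2×10 = 20 (decimal)
Compute 4309 mod 20 = 9
9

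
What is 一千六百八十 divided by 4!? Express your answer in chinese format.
Convert 一千六百八十 (Chinese numeral) → 1×1000 + 6×100 + 8×10 = 1680 (decimal)
Convert 4! (factorial) → 24 (decimal)
Compute 1680 ÷ 24 = 70
Convert 70 (decimal) → 70 = 7×10 → 七十 (Chinese numeral)
七十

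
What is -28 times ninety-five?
Convert ninety-five (English words) → 95 (decimal)
Compute -28 × 95 = -2660
-2660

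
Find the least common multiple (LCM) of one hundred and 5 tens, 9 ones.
Convert one hundred (English words) → 1×100 = 100 (decimal)
Convert 5 tens, 9 ones (place-value notation) → 5×10 + 9 = 59 (decimal)
Compute lcm(100, 59) = 5900
5900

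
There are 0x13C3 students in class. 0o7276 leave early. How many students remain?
Convert 0x13C3 (hexadecimal) → 1×4096 + 3×256 + 12×16 + 3 = 5059 (decimal)
Convert 0o7276 (octal) → 7×512 + 2×64 + 7×8 + 6 = 3774 (decimal)
Compute 5059 - 3774 = 1285
1285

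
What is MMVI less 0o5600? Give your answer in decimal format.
Convert MMVI (Roman numeral) → 1000 + 1000 + 5 + 1 = 2006 (decimal)
Convert 0o5600 (octal) → 5×512 + 6×64 = 2944 (decimal)
Compute 2006 - 2944 = -938
-938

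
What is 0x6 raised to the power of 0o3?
Convert 0x6 (hexadecimal) → 6 (decimal)
Convert 0o3 (octal) → 3 (decimal)
Compute 6 ^ 3 = 216
216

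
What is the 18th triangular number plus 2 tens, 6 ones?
The 18th triangular number = 18×19/2 = 171
Convert 2 tens, 6 ones (place-value notation) → 2×10 + 6 = 26 (decimal)
Compute 171 + 26 = 197
197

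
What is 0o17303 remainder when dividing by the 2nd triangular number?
Convert 0o17303 (octal) → 1×4096 + 7×512 + 3×64 + 3 = 7875 (decimal)
Convert the 2nd triangular number (triangular index) → 2×3/2 = 3 (decimal)
Compute 7875 mod 3 = 0
0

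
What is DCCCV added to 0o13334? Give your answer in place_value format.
Convert DCCCV (Roman numeral) → 500 + 100 + 100 + 100 + 5 = 805 (decimal)
Convert 0o13334 (octal) → 1×4096 + 3×512 + 3×64 + 3×8 + 4 = 5852 (decimal)
Compute 805 + 5852 = 6657
Convert 6657 (decimal) → 6657 = 6×1000 + 6×100 + 5×10 + 7 → 6 thousands, 6 hundreds, 5 tens, 7 ones (place-value notation)
6 thousands, 6 hundreds, 5 tens, 7 ones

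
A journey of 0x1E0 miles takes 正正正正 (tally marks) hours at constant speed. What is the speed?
Convert 0x1E0 (hexadecimal) → 1×256 + 14×16 = 480 (decimal)
Convert 正正正正 (tally marks) → 5 + 5 + 5 + 5 = 20 (decimal)
Compute 480 ÷ 20 = 24
24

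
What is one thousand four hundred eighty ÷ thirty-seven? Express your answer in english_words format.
Convert one thousand four hundred eighty (English words) → 1×1000 + 4×100 + 80 = 1480 (decimal)
Convert thirty-seven (English words) → 37 (decimal)
Compute 1480 ÷ 37 = 40
Convert 40 (decimal) → forty (English words)
forty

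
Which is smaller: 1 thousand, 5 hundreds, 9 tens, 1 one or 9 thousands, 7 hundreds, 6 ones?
Convert 1 thousand, 5 hundreds, 9 tens, 1 one (place-value notation) → 1×1000 + 5×100 + 9×10 + 1 = 1591 (decimal)
Convert 9 thousands, 7 hundreds, 6 ones (place-value notation) → 9×1000 + 7×100 + 6 = 9706 (decimal)
Compare 1591 vs 9706: smaller = 1591
1591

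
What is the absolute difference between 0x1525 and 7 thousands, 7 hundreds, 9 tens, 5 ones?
Convert 0x1525 (hexadecimal) → 1×4096 + 5×256 + 2×16 + 5 = 5413 (decimal)
Convert 7 thousands, 7 hundreds, 9 tens, 5 ones (place-value notation) → 7×1000 + 7×100 + 9×10 + 5 = 7795 (decimal)
Compute |5413 - 7795| = 2382
2382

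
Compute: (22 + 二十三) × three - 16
Convert 二十三 (Chinese numeral) → 2×10 + 3 = 23 (decimal)
Convert three (English words) → 3 (decimal)
Expression in decimal: (22 + 23) × 3 - 16
Parentheses first: 22 + 23 = 45
Multiply: 45 × 3 = 135
Subtract: 135 - 16 = 119
119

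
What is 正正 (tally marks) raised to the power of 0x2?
Convert 正正 (tally marks) → 5 + 5 = 10 (decimal)
Convert 0x2 (hexadecimal) → 2 (decimal)
Compute 10 ^ 2 = 100
100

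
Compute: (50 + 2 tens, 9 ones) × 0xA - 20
Convert 2 tens, 9 ones (place-value notation) → 2×10 + 9 = 29 (decimal)
Convert 0xA (hexadecimal) → 10 (decimal)
Expression in decimal: (50 + 29) × 10 - 20
Parentheses first: 50 + 29 = 79
Multiply: 79 × 10 = 790
Subtract: 790 - 20 = 770
770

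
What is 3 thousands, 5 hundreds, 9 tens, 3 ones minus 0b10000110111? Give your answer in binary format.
Convert 3 thousands, 5 hundreds, 9 tens, 3 ones (place-value notation) → 3×1000 + 5×100 + 9×10 + 3 = 3593 (decimal)
Convert 0b10000110111 (binary) → 1024 + 32 + 16 + 4 + 2 + 1 = 1079 (decimal)
Compute 3593 - 1079 = 2514
Convert 2514 (decimal) → 2514 = 2048 + 256 + 128 + 64 + 16 + 2 → 0b100111010010 (binary)
0b100111010010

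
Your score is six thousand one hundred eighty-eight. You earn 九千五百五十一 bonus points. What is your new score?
Convert six thousand one hundred eighty-eight (English words) → 6×1000 + 1×100 + 88 = 6188 (decimal)
Convert 九千五百五十一 (Chinese numeral) → 9×1000 + 5×100 + 5×10 + 1 = 9551 (decimal)
Compute 6188 + 9551 = 15739
15739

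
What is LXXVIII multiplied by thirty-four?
Convert LXXVIII (Roman numeral) → 50 + 10 + 10 + 5 + 1 + 1 + 1 = 78 (decimal)
Convert thirty-four (English words) → 34 (decimal)
Compute 78 × 34 = 2652
2652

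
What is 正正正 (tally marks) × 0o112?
Convert 正正正 (tally marks) → 5 + 5 + 5 = 15 (decimal)
Convert 0o112 (octal) → 1×64 + 1×8 + 2 = 74 (decimal)
Compute 15 × 74 = 1110
1110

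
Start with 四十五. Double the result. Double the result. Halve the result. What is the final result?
Convert 四十五 (Chinese numeral) → 4×10 + 5 = 45 (decimal)
Start: 45
45 × 2 = 90
90 × 2 = 180
180 ÷ 2 = 90
90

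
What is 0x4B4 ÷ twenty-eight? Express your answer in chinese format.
Convert 0x4B4 (hexadecimal) → 4×256 + 11×16 + 4 = 1204 (decimal)
Convert twenty-eight (English words) → 28 (decimal)
Compute 1204 ÷ 28 = 43
Convert 43 (decimal) → 43 = 4×10 + 3 → 四十三 (Chinese numeral)
四十三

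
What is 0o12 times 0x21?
Convert 0o12 (octal) → 1×8 + 2 = 10 (decimal)
Convert 0x21 (hexadecimal) → 2×16 + 1 = 33 (decimal)
Compute 10 × 33 = 330
330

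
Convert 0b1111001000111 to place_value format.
Convert 0b1111001000111 (binary) → 4096 + 2048 + 1024 + 512 + 64 + 4 + 2 + 1 = 7751 (decimal)
Convert 7751 (decimal) → 7751 = 7×1000 + 7×100 + 5×10 + 1 → 7 thousands, 7 hundreds, 5 tens, 1 one (place-value notation)
7 thousands, 7 hundreds, 5 tens, 1 one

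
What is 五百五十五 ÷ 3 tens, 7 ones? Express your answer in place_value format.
Convert 五百五十五 (Chinese numeral) → 5×100 + 5×10 + 5 = 555 (decimal)
Convert 3 tens, 7 ones (place-value notation) → 3×10 + 7 = 37 (decimal)
Compute 555 ÷ 37 = 15
Convert 15 (decimal) → 15 = 1×10 + 5 → 1 ten, 5 ones (place-value notation)
1 ten, 5 ones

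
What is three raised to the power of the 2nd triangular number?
Convert three (English words) → 3 (decimal)
Convert the 2nd triangular number (triangular index) → 2×3/2 = 3 (decimal)
Compute 3 ^ 3 = 27
27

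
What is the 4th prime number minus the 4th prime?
The 4th prime number = 7
Convert the 4th prime (prime index) → 7 (decimal)
Compute 7 - 7 = 0
0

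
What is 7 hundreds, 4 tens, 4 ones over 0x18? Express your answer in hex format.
Convert 7 hundreds, 4 tens, 4 ones (place-value notation) → 7×100 + 4×10 + 4 = 744 (decimal)
Convert 0x18 (hexadecimal) → 1×16 + 8 = 24 (decimal)
Compute 744 ÷ 24 = 31
Convert 31 (decimal) → 31 = 1×16 + 15 → 0x1F (hexadecimal)
0x1F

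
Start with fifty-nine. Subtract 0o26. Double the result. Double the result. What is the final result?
Convert fifty-nine (English words) → 59 (decimal)
Start: 59
Convert 0o26 (octal) → 2×8 + 6 = 22 (decimal)
59 - 22 = 37
37 × 2 = 74
74 × 2 = 148
148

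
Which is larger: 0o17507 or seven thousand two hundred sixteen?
Convert 0o17507 (octal) → 1×4096 + 7×512 + 5×64 + 7 = 8007 (decimal)
Convert seven thousand two hundred sixteen (English words) → 7×1000 + 2×100 + 16 = 7216 (decimal)
Compare 8007 vs 7216: larger = 8007
8007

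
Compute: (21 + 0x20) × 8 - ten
Convert 0x20 (hexadecimal) → 2×16 = 32 (decimal)
Convert ten (English words) → 10 (decimal)
Expression in decimal: (21 + 32) × 8 - 10
Parentheses first: 21 + 32 = 53
Multiply: 53 × 8 = 424
Subtract: 424 - 10 = 414
414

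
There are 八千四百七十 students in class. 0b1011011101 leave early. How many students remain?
Convert 八千四百七十 (Chinese numeral) → 8×1000 + 4×100 + 7×10 = 8470 (decimal)
Convert 0b1011011101 (binary) → 512 + 128 + 64 + 16 + 8 + 4 + 1 = 733 (decimal)
Compute 8470 - 733 = 7737
7737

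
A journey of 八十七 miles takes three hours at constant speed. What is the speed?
Convert 八十七 (Chinese numeral) → 8×10 + 7 = 87 (decimal)
Convert three (English words) → 3 (decimal)
Compute 87 ÷ 3 = 29
29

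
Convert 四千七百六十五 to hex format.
Convert 四千七百六十五 (Chinese numeral) → 4×1000 + 7×100 + 6×10 + 5 = 4765 (decimal)
Convert 4765 (decimal) → 4765 = 1×4096 + 2×256 + 9×16 + 13 → 0x129D (hexadecimal)
0x129D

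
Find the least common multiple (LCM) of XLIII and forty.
Convert XLIII (Roman numeral) → 40 + 1 + 1 + 1 = 43 (decimal)
Convert forty (English words) → 40 (decimal)
Compute lcm(43, 40) = 1720
1720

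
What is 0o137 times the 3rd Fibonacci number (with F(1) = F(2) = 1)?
Convert 0o137 (octal) → 1×64 + 3×8 + 7 = 95 (decimal)
Convert the 3rd Fibonacci number (with F(1) = F(2) = 1) (Fibonacci index) → 1, 1, 2 → 2 (decimal)
Compute 95 × 2 = 190
190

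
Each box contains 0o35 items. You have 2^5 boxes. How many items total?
Convert 0o35 (octal) → 3×8 + 5 = 29 (decimal)
Convert 2^5 (power) → 32 (decimal)
Compute 29 × 32 = 928
928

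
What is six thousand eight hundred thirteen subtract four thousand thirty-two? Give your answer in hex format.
Convert six thousand eight hundred thirteen (English words) → 6×1000 + 8×100 + 13 = 6813 (decimal)
Convert four thousand thirty-two (English words) → 4×1000 + 32 = 4032 (decimal)
Compute 6813 - 4032 = 2781
Convert 2781 (decimal) → 2781 = 10×256 + 13×16 + 13 → 0xADD (hexadecimal)
0xADD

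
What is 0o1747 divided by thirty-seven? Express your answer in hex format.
Convert 0o1747 (octal) → 1×512 + 7×64 + 4×8 + 7 = 999 (decimal)
Convert thirty-seven (English words) → 37 (decimal)
Compute 999 ÷ 37 = 27
Convert 27 (decimal) → 27 = 1×16 + 11 → 0x1B (hexadecimal)
0x1B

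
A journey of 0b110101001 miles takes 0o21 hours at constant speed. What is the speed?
Convert 0b110101001 (binary) → 256 + 128 + 32 + 8 + 1 = 425 (decimal)
Convert 0o21 (octal) → 2×8 + 1 = 17 (decimal)
Compute 425 ÷ 17 = 25
25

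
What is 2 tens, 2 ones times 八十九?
Convert 2 tens, 2 ones (place-value notation) → 2×10 + 2 = 22 (decimal)
Convert 八十九 (Chinese numeral) → 8×10 + 9 = 89 (decimal)
Compute 22 × 89 = 1958
1958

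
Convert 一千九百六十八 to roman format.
Convert 一千九百六十八 (Chinese numeral) → 1×1000 + 9×100 + 6×10 + 8 = 1968 (decimal)
Convert 1968 (decimal) → 1968 = 1000 + 900 + 50 + 10 + 5 + 1 + 1 + 1 → MCMLXVIII (Roman numeral)
MCMLXVIII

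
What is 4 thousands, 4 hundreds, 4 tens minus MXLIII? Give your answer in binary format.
Convert 4 thousands, 4 hundreds, 4 tens (place-value notation) → 4×1000 + 4×100 + 4×10 = 4440 (decimal)
Convert MXLIII (Roman numeral) → 1000 + 40 + 1 + 1 + 1 = 1043 (decimal)
Compute 4440 - 1043 = 3397
Convert 3397 (decimal) → 3397 = 2048 + 1024 + 256 + 64 + 4 + 1 → 0b110101000101 (binary)
0b110101000101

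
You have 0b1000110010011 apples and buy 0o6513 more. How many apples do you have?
Convert 0b1000110010011 (binary) → 4096 + 256 + 128 + 16 + 2 + 1 = 4499 (decimal)
Convert 0o6513 (octal) → 6×512 + 5×64 + 1×8 + 3 = 3403 (decimal)
Compute 4499 + 3403 = 7902
7902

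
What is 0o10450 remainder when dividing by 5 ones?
Convert 0o10450 (octal) → 1×4096 + 4×64 + 5×8 = 4392 (decimal)
Convert 5 ones (place-value notation) → 5 (decimal)
Compute 4392 mod 5 = 2
2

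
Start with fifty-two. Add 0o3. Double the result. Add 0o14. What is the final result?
Convert fifty-two (English words) → 52 (decimal)
Start: 52
Convert 0o3 (octal) → 3 (decimal)
52 + 3 = 55
55 × 2 = 110
Convert 0o14 (octal) → 1×8 + 4 = 12 (decimal)
110 + 12 = 122
122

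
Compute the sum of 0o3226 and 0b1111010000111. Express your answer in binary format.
Convert 0o3226 (octal) → 3×512 + 2×64 + 2×8 + 6 = 1686 (decimal)
Convert 0b1111010000111 (binary) → 4096 + 2048 + 1024 + 512 + 128 + 4 + 2 + 1 = 7815 (decimal)
Compute 1686 + 7815 = 9501
Convert 9501 (decimal) → 9501 = 8192 + 1024 + 256 + 16 + 8 + 4 + 1 → 0b10010100011101 (binary)
0b10010100011101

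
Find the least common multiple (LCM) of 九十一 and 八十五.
Convert 九十一 (Chinese numeral) → 9×10 + 1 = 91 (decimal)
Convert 八十五 (Chinese numeral) → 8×10 + 5 = 85 (decimal)
Compute lcm(91, 85) = 7735
7735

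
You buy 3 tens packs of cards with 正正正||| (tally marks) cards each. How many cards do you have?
Convert 正正正||| (tally marks) → 5 + 5 + 5 + 3 = 18 (decimal)
Convert 3 tens (place-value notation) → 3×10 = 30 (decimal)
Compute 18 × 30 = 540
540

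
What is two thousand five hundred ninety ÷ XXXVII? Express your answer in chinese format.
Convert two thousand five hundred ninety (English words) → 2×1000 + 5×100 + 90 = 2590 (decimal)
Convert XXXVII (Roman numeral) → 10 + 10 + 10 + 5 + 1 + 1 = 37 (decimal)
Compute 2590 ÷ 37 = 70
Convert 70 (decimal) → 70 = 7×10 → 七十 (Chinese numeral)
七十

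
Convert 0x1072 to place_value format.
Convert 0x1072 (hexadecimal) → 1×4096 + 7×16 + 2 = 4210 (decimal)
Convert 4210 (decimal) → 4210 = 4×1000 + 2×100 + 1×10 → 4 thousands, 2 hundreds, 1 ten (place-value notation)
4 thousands, 2 hundreds, 1 ten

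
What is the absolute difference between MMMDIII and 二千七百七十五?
Convert MMMDIII (Roman numeral) → 1000 + 1000 + 1000 + 500 + 1 + 1 + 1 = 3503 (decimal)
Convert 二千七百七十五 (Chinese numeral) → 2×1000 + 7×100 + 7×10 + 5 = 2775 (decimal)
Compute |3503 - 2775| = 728
728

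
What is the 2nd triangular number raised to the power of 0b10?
Convert the 2nd triangular number (triangular index) → 2×3/2 = 3 (decimal)
Convert 0b10 (binary) → 2 (decimal)
Compute 3 ^ 2 = 9
9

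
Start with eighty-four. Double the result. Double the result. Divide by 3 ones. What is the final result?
Convert eighty-four (English words) → 84 (decimal)
Start: 84
84 × 2 = 168
168 × 2 = 336
Convert 3 ones (place-value notation) → 3 (decimal)
336 ÷ 3 = 112
112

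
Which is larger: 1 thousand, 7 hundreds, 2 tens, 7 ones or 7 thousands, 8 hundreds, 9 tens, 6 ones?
Convert 1 thousand, 7 hundreds, 2 tens, 7 ones (place-value notation) → 1×1000 + 7×100 + 2×10 + 7 = 1727 (decimal)
Convert 7 thousands, 8 hundreds, 9 tens, 6 ones (place-value notation) → 7×1000 + 8×100 + 9×10 + 6 = 7896 (decimal)
Compare 1727 vs 7896: larger = 7896
7896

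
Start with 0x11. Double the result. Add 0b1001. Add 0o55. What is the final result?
Convert 0x11 (hexadecimal) → 1×16 + 1 = 17 (decimal)
Start: 17
17 × 2 = 34
Convert 0b1001 (binary) → 8 + 1 = 9 (decimal)
34 + 9 = 43
Convert 0o55 (octal) → 5×8 + 5 = 45 (decimal)
43 + 45 = 88
88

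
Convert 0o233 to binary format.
Convert 0o233 (octal) → 2×64 + 3×8 + 3 = 155 (decimal)
Convert 155 (decimal) → 155 = 128 + 16 + 8 + 2 + 1 → 0b10011011 (binary)
0b10011011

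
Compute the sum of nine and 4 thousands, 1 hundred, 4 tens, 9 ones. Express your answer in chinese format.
Convert nine (English words) → 9 (decimal)
Convert 4 thousands, 1 hundred, 4 tens, 9 ones (place-value notation) → 4×1000 + 1×100 + 4×10 + 9 = 4149 (decimal)
Compute 9 + 4149 = 4158
Convert 4158 (decimal) → 4158 = 4×1000 + 1×100 + 5×10 + 8 → 四千一百五十八 (Chinese numeral)
四千一百五十八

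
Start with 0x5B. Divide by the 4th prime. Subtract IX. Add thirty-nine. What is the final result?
Convert 0x5B (hexadecimal) → 5×16 + 11 = 91 (decimal)
Start: 91
Convert the 4th prime (prime index) → 7 (decimal)
91 ÷ 7 = 13
Convert IX (Roman numeral) → 9 (decimal)
13 - 9 = 4
Convert thirty-nine (English words) → 39 (decimal)
4 + 39 = 43
43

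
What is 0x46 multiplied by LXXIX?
Convert 0x46 (hexadecimal) → 4×16 + 6 = 70 (decimal)
Convert LXXIX (Roman numeral) → 50 + 10 + 10 + 9 = 79 (decimal)
Compute 70 × 79 = 5530
5530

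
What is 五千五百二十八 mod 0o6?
Convert 五千五百二十八 (Chinese numeral) → 5×1000 + 5×100 + 2×10 + 8 = 5528 (decimal)
Convert 0o6 (octal) → 6 (decimal)
Compute 5528 mod 6 = 2
2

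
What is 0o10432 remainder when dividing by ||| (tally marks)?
Convert 0o10432 (octal) → 1×4096 + 4×64 + 3×8 + 2 = 4378 (decimal)
Convert ||| (tally marks) → 3 (decimal)
Compute 4378 mod 3 = 1
1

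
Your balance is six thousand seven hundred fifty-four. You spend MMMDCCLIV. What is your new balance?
Convert six thousand seven hundred fifty-four (English words) → 6×1000 + 7×100 + 54 = 6754 (decimal)
Convert MMMDCCLIV (Roman numeral) → 1000 + 1000 + 1000 + 500 + 100 + 100 + 50 + 4 = 3754 (decimal)
Compute 6754 - 3754 = 3000
3000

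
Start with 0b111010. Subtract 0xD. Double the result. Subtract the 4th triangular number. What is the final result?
Convert 0b111010 (binary) → 32 + 16 + 8 + 2 = 58 (decimal)
Start: 58
Convert 0xD (hexadecimal) → 13 (decimal)
58 - 13 = 45
45 × 2 = 90
Convert the 4th triangular number (triangular index) → 4×5/2 = 10 (decimal)
90 - 10 = 80
80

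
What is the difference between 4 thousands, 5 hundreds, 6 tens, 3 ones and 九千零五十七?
Convert 4 thousands, 5 hundreds, 6 tens, 3 ones (place-value notation) → 4×1000 + 5×100 + 6×10 + 3 = 4563 (decimal)
Convert 九千零五十七 (Chinese numeral) → 9×1000 + 5×10 + 7 = 9057 (decimal)
Difference: |4563 - 9057| = 4494
4494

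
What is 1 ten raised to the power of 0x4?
Convert 1 ten (place-value notation) → 1×10 = 10 (decimal)
Convert 0x4 (hexadecimal) → 4 (decimal)
Compute 10 ^ 4 = 10000
10000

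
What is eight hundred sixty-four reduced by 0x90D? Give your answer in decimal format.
Convert eight hundred sixty-four (English words) → 8×100 + 64 = 864 (decimal)
Convert 0x90D (hexadecimal) → 9×256 + 13 = 2317 (decimal)
Compute 864 - 2317 = -1453
-1453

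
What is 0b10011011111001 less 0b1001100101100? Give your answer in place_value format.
Convert 0b10011011111001 (binary) → 8192 + 1024 + 512 + 128 + 64 + 32 + 16 + 8 + 1 = 9977 (decimal)
Convert 0b1001100101100 (binary) → 4096 + 512 + 256 + 32 + 8 + 4 = 4908 (decimal)
Compute 9977 - 4908 = 5069
Convert 5069 (decimal) → 5069 = 5×1000 + 6×10 + 9 → 5 thousands, 6 tens, 9 ones (place-value notation)
5 thousands, 6 tens, 9 ones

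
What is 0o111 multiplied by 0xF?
Convert 0o111 (octal) → 1×64 + 1×8 + 1 = 73 (decimal)
Convert 0xF (hexadecimal) → 15 (decimal)
Compute 73 × 15 = 1095
1095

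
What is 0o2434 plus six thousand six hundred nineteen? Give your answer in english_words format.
Convert 0o2434 (octal) → 2×512 + 4×64 + 3×8 + 4 = 1308 (decimal)
Convert six thousand six hundred nineteen (English words) → 6×1000 + 6×100 + 19 = 6619 (decimal)
Compute 1308 + 6619 = 7927
Convert 7927 (decimal) → 7927 = 7×1000 + 9×100 + 27 → seven thousand nine hundred twenty-seven (English words)
seven thousand nine hundred twenty-seven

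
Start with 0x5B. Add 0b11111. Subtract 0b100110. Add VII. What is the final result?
Convert 0x5B (hexadecimal) → 5×16 + 11 = 91 (decimal)
Start: 91
Convert 0b11111 (binary) → 16 + 8 + 4 + 2 + 1 = 31 (decimal)
91 + 31 = 122
Convert 0b100110 (binary) → 32 + 4 + 2 = 38 (decimal)
122 - 38 = 84
Convert VII (Roman numeral) → 5 + 1 + 1 = 7 (decimal)
84 + 7 = 91
91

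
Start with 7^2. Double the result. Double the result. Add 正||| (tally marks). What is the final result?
Convert 7^2 (power) → 49 (decimal)
Start: 49
49 × 2 = 98
98 × 2 = 196
Convert 正||| (tally marks) → 5 + 3 = 8 (decimal)
196 + 8 = 204
204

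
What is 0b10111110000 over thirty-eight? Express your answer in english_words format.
Convert 0b10111110000 (binary) → 1024 + 256 + 128 + 64 + 32 + 16 = 1520 (decimal)
Convert thirty-eight (English words) → 38 (decimal)
Compute 1520 ÷ 38 = 40
Convert 40 (decimal) → forty (English words)
forty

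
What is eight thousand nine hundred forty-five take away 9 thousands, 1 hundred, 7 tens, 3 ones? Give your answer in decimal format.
Convert eight thousand nine hundred forty-five (English words) → 8×1000 + 9×100 + 45 = 8945 (decimal)
Convert 9 thousands, 1 hundred, 7 tens, 3 ones (place-value notation) → 9×1000 + 1×100 + 7×10 + 3 = 9173 (decimal)
Compute 8945 - 9173 = -228
-228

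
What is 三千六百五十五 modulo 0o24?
Convert 三千六百五十五 (Chinese numeral) → 3×1000 + 6×100 + 5×10 + 5 = 3655 (decimal)
Convert 0o24 (octal) → 2×8 + 4 = 20 (decimal)
Compute 3655 mod 20 = 15
15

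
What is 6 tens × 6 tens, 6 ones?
Convert 6 tens (place-value notation) → 6×10 = 60 (decimal)
Convert 6 tens, 6 ones (place-value notation) → 6×10 + 6 = 66 (decimal)
Compute 60 × 66 = 3960
3960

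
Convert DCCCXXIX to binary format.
Convert DCCCXXIX (Roman numeral) → 500 + 100 + 100 + 100 + 10 + 10 + 9 = 829 (decimal)
Convert 829 (decimal) → 829 = 512 + 256 + 32 + 16 + 8 + 4 + 1 → 0b1100111101 (binary)
0b1100111101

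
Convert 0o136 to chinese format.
Convert 0o136 (octal) → 1×64 + 3×8 + 6 = 94 (decimal)
Convert 94 (decimal) → 94 = 9×10 + 4 → 九十四 (Chinese numeral)
九十四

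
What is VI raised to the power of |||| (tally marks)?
Convert VI (Roman numeral) → 5 + 1 = 6 (decimal)
Convert |||| (tally marks) → 4 (decimal)
Compute 6 ^ 4 = 1296
1296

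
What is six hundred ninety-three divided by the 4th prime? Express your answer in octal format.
Convert six hundred ninety-three (English words) → 6×100 + 93 = 693 (decimal)
Convert the 4th prime (prime index) → 7 (decimal)
Compute 693 ÷ 7 = 99
Convert 99 (decimal) → 99 = 1×64 + 4×8 + 3 → 0o143 (octal)
0o143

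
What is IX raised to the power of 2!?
Convert IX (Roman numeral) → 9 (decimal)
Convert 2! (factorial) → 2 (decimal)
Compute 9 ^ 2 = 81
81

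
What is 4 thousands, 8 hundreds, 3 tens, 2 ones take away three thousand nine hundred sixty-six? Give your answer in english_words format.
Convert 4 thousands, 8 hundreds, 3 tens, 2 ones (place-value notation) → 4×1000 + 8×100 + 3×10 + 2 = 4832 (decimal)
Convert three thousand nine hundred sixty-six (English words) → 3×1000 + 9×100 + 66 = 3966 (decimal)
Compute 4832 - 3966 = 866
Convert 866 (decimal) → 866 = 8×100 + 66 → eight hundred sixty-six (English words)
eight hundred sixty-six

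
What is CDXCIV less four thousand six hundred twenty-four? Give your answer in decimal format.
Convert CDXCIV (Roman numeral) → 400 + 90 + 4 = 494 (decimal)
Convert four thousand six hundred twenty-four (English words) → 4×1000 + 6×100 + 24 = 4624 (decimal)
Compute 494 - 4624 = -4130
-4130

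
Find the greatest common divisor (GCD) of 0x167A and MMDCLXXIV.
Convert 0x167A (hexadecimal) → 1×4096 + 6×256 + 7×16 + 10 = 5754 (decimal)
Convert MMDCLXXIV (Roman numeral) → 1000 + 1000 + 500 + 100 + 50 + 10 + 10 + 4 = 2674 (decimal)
Compute gcd(5754, 2674) = 14
14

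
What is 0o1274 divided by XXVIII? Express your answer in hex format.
Convert 0o1274 (octal) → 1×512 + 2×64 + 7×8 + 4 = 700 (decimal)
Convert XXVIII (Roman numeral) → 10 + 10 + 5 + 1 + 1 + 1 = 28 (decimal)
Compute 700 ÷ 28 = 25
Convert 25 (decimal) → 25 = 1×16 + 9 → 0x19 (hexadecimal)
0x19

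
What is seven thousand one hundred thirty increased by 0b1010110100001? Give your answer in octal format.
Convert seven thousand one hundred thirty (English words) → 7×1000 + 1×100 + 30 = 7130 (decimal)
Convert 0b1010110100001 (binary) → 4096 + 1024 + 256 + 128 + 32 + 1 = 5537 (decimal)
Compute 7130 + 5537 = 12667
Convert 12667 (decimal) → 12667 = 3×4096 + 5×64 + 7×8 + 3 → 0o30573 (octal)
0o30573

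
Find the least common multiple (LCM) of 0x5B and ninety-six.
Convert 0x5B (hexadecimal) → 5×16 + 11 = 91 (decimal)
Convert ninety-six (English words) → 96 (decimal)
Compute lcm(91, 96) = 8736
8736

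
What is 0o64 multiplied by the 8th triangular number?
Convert 0o64 (octal) → 6×8 + 4 = 52 (decimal)
Convert the 8th triangular number (triangular index) → 8×9/2 = 36 (decimal)
Compute 52 × 36 = 1872
1872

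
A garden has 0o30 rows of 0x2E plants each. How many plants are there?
Convert 0x2E (hexadecimal) → 2×16 + 14 = 46 (decimal)
Convert 0o30 (octal) → 3×8 = 24 (decimal)
Compute 46 × 24 = 1104
1104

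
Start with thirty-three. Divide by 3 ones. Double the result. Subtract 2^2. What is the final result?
Convert thirty-three (English words) → 33 (decimal)
Start: 33
Convert 3 ones (place-value notation) → 3 (decimal)
33 ÷ 3 = 11
11 × 2 = 22
Convert 2^2 (power) → 4 (decimal)
22 - 4 = 18
18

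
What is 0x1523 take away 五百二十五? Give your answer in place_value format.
Convert 0x1523 (hexadecimal) → 1×4096 + 5×256 + 2×16 + 3 = 5411 (decimal)
Convert 五百二十五 (Chinese numeral) → 5×100 + 2×10 + 5 = 525 (decimal)
Compute 5411 - 525 = 4886
Convert 4886 (decimal) → 4886 = 4×1000 + 8×100 + 8×10 + 6 → 4 thousands, 8 hundreds, 8 tens, 6 ones (place-value notation)
4 thousands, 8 hundreds, 8 tens, 6 ones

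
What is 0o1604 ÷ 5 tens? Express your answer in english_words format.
Convert 0o1604 (octal) → 1×512 + 6×64 + 4 = 900 (decimal)
Convert 5 tens (place-value notation) → 5×10 = 50 (decimal)
Compute 900 ÷ 50 = 18
Convert 18 (decimal) → eighteen (English words)
eighteen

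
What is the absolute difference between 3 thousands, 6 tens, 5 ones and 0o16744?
Convert 3 thousands, 6 tens, 5 ones (place-value notation) → 3×1000 + 6×10 + 5 = 3065 (decimal)
Convert 0o16744 (octal) → 1×4096 + 6×512 + 7×64 + 4×8 + 4 = 7652 (decimal)
Compute |3065 - 7652| = 4587
4587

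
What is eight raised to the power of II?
Convert eight (English words) → 8 (decimal)
Convert II (Roman numeral) → 1 + 1 = 2 (decimal)
Compute 8 ^ 2 = 64
64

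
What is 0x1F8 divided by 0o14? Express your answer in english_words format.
Convert 0x1F8 (hexadecimal) → 1×256 + 15×16 + 8 = 504 (decimal)
Convert 0o14 (octal) → 1×8 + 4 = 12 (decimal)
Compute 504 ÷ 12 = 42
Convert 42 (decimal) → forty-two (English words)
forty-two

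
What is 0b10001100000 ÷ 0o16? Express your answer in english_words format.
Convert 0b10001100000 (binary) → 1024 + 64 + 32 = 1120 (decimal)
Convert 0o16 (octal) → 1×8 + 6 = 14 (decimal)
Compute 1120 ÷ 14 = 80
Convert 80 (decimal) → eighty (English words)
eighty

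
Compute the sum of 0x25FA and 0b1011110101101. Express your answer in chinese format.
Convert 0x25FA (hexadecimal) → 2×4096 + 5×256 + 15×16 + 10 = 9722 (decimal)
Convert 0b1011110101101 (binary) → 4096 + 1024 + 512 + 256 + 128 + 32 + 8 + 4 + 1 = 6061 (decimal)
Compute 9722 + 6061 = 15783
Convert 15783 (decimal) → 15783 = 1×10000 + 5×1000 + 7×100 + 8×10 + 3 → 一万五千七百八十三 (Chinese numeral)
一万五千七百八十三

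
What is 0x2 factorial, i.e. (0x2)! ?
Convert 0x2 (hexadecimal) → 2 (decimal)
Compute 2! = 2
2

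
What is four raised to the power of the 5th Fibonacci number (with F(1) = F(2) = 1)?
Convert four (English words) → 4 (decimal)
Convert the 5th Fibonacci number (with F(1) = F(2) = 1) (Fibonacci index) → 1, 1, 2, 3, 5 → 5 (decimal)
Compute 4 ^ 5 = 1024
1024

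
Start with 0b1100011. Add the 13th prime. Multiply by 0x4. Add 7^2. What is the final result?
Convert 0b1100011 (binary) → 64 + 32 + 2 + 1 = 99 (decimal)
Start: 99
Convert the 13th prime (prime index) → 41 (decimal)
99 + 41 = 140
Convert 0x4 (hexadecimal) → 4 (decimal)
140 × 4 = 560
Convert 7^2 (power) → 49 (decimal)
560 + 49 = 609
609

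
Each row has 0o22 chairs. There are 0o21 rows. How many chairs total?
Convert 0o22 (octal) → 2×8 + 2 = 18 (decimal)
Convert 0o21 (octal) → 2×8 + 1 = 17 (decimal)
Compute 18 × 17 = 306
306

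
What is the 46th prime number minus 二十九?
The 46th prime number = 199
Convert 二十九 (Chinese numeral) → 2×10 + 9 = 29 (decimal)
Compute 199 - 29 = 170
170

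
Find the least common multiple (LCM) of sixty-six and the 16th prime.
Convert sixty-six (English words) → 66 (decimal)
Convert the 16th prime (prime index) → 53 (decimal)
Compute lcm(66, 53) = 3498
3498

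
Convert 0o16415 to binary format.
Convert 0o16415 (octal) → 1×4096 + 6×512 + 4×64 + 1×8 + 5 = 7437 (decimal)
Convert 7437 (decimal) → 7437 = 4096 + 2048 + 1024 + 256 + 8 + 4 + 1 → 0b1110100001101 (binary)
0b1110100001101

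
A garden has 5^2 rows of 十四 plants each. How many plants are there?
Convert 十四 (Chinese numeral) → 1×10 + 4 = 14 (decimal)
Convert 5^2 (power) → 25 (decimal)
Compute 14 × 25 = 350
350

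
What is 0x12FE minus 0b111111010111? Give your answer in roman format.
Convert 0x12FE (hexadecimal) → 1×4096 + 2×256 + 15×16 + 14 = 4862 (decimal)
Convert 0b111111010111 (binary) → 2048 + 1024 + 512 + 256 + 128 + 64 + 16 + 4 + 2 + 1 = 4055 (decimal)
Compute 4862 - 4055 = 807
Convert 807 (decimal) → 807 = 500 + 100 + 100 + 100 + 5 + 1 + 1 → DCCCVII (Roman numeral)
DCCCVII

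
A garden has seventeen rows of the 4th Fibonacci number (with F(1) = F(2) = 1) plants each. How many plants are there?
Convert the 4th Fibonacci number (with F(1) = F(2) = 1) (Fibonacci index) → 1, 1, 2, 3 → 3 (decimal)
Convert seventeen (English words) → 17 (decimal)
Compute 3 × 17 = 51
51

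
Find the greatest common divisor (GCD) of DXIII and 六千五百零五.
Convert DXIII (Roman numeral) → 500 + 10 + 1 + 1 + 1 = 513 (decimal)
Convert 六千五百零五 (Chinese numeral) → 6×1000 + 5×100 + 5 = 6505 (decimal)
Compute gcd(513, 6505) = 1
1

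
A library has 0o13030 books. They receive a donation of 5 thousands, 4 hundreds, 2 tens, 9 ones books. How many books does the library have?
Convert 0o13030 (octal) → 1×4096 + 3×512 + 3×8 = 5656 (decimal)
Convert 5 thousands, 4 hundreds, 2 tens, 9 ones (place-value notation) → 5×1000 + 4×100 + 2×10 + 9 = 5429 (decimal)
Compute 5656 + 5429 = 11085
11085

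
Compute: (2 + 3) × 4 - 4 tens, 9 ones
Convert 4 tens, 9 ones (place-value notation) → 4×10 + 9 = 49 (decimal)
Expression in decimal: (2 + 3) × 4 - 49
Parentheses first: 2 + 3 = 5
Multiply: 5 × 4 = 20
Subtract: 20 - 49 = -29
-29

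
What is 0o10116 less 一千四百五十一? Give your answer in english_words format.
Convert 0o10116 (octal) → 1×4096 + 1×64 + 1×8 + 6 = 4174 (decimal)
Convert 一千四百五十一 (Chinese numeral) → 1×1000 + 4×100 + 5×10 + 1 = 1451 (decimal)
Compute 4174 - 1451 = 2723
Convert 2723 (decimal) → 2723 = 2×1000 + 7×100 + 23 → two thousand seven hundred twenty-three (English words)
two thousand seven hundred twenty-three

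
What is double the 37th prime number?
The 37th prime number = 157
Compute 157 × 2 = 314
314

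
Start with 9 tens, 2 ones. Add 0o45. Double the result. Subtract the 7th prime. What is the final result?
Convert 9 tens, 2 ones (place-value notation) → 9×10 + 2 = 92 (decimal)
Start: 92
Convert 0o45 (octal) → 4×8 + 5 = 37 (decimal)
92 + 37 = 129
129 × 2 = 258
Convert the 7th prime (prime index) → 17 (decimal)
258 - 17 = 241
241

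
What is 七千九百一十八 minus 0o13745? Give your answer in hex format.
Convert 七千九百一十八 (Chinese numeral) → 7×1000 + 9×100 + 1×10 + 8 = 7918 (decimal)
Convert 0o13745 (octal) → 1×4096 + 3×512 + 7×64 + 4×8 + 5 = 6117 (decimal)
Compute 7918 - 6117 = 1801
Convert 1801 (decimal) → 1801 = 7×256 + 9 → 0x709 (hexadecimal)
0x709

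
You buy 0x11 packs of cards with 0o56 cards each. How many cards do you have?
Convert 0o56 (octal) → 5×8 + 6 = 46 (decimal)
Convert 0x11 (hexadecimal) → 1×16 + 1 = 17 (decimal)
Compute 46 × 17 = 782
782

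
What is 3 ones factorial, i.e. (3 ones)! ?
Convert 3 ones (place-value notation) → 3 (decimal)
Compute 3! = 6
6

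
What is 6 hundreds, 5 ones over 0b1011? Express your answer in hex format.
Convert 6 hundreds, 5 ones (place-value notation) → 6×100 + 5 = 605 (decimal)
Convert 0b1011 (binary) → 8 + 2 + 1 = 11 (decimal)
Compute 605 ÷ 11 = 55
Convert 55 (decimal) → 55 = 3×16 + 7 → 0x37 (hexadecimal)
0x37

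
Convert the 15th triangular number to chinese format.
Convert the 15th triangular number (triangular index) → 15×16/2 = 120 (decimal)
Convert 120 (decimal) → 120 = 1×100 + 2×10 → 一百二十 (Chinese numeral)
一百二十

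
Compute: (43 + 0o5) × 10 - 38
Convert 0o5 (octal) → 5 (decimal)
Expression in decimal: (43 + 5) × 10 - 38
Parentheses first: 43 + 5 = 48
Multiply: 48 × 10 = 480
Subtract: 480 - 38 = 442
442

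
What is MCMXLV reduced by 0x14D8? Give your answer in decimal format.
Convert MCMXLV (Roman numeral) → 1000 + 900 + 40 + 5 = 1945 (decimal)
Convert 0x14D8 (hexadecimal) → 1×4096 + 4×256 + 13×16 + 8 = 5336 (decimal)
Compute 1945 - 5336 = -3391
-3391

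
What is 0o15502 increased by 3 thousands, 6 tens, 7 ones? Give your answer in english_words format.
Convert 0o15502 (octal) → 1×4096 + 5×512 + 5×64 + 2 = 6978 (decimal)
Convert 3 thousands, 6 tens, 7 ones (place-value notation) → 3×1000 + 6×10 + 7 = 3067 (decimal)
Compute 6978 + 3067 = 10045
Convert 10045 (decimal) → 10045 = 10×1000 + 45 → ten thousand forty-five (English words)
ten thousand forty-five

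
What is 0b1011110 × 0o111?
Convert 0b1011110 (binary) → 64 + 16 + 8 + 4 + 2 = 94 (decimal)
Convert 0o111 (octal) → 1×64 + 1×8 + 1 = 73 (decimal)
Compute 94 × 73 = 6862
6862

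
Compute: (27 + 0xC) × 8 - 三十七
Convert 0xC (hexadecimal) → 12 (decimal)
Convert 三十七 (Chinese numeral) → 3×10 + 7 = 37 (decimal)
Expression in decimal: (27 + 12) × 8 - 37
Parentheses first: 27 + 12 = 39
Multiply: 39 × 8 = 312
Subtract: 312 - 37 = 275
275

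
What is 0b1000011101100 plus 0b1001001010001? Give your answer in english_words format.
Convert 0b1000011101100 (binary) → 4096 + 128 + 64 + 32 + 8 + 4 = 4332 (decimal)
Convert 0b1001001010001 (binary) → 4096 + 512 + 64 + 16 + 1 = 4689 (decimal)
Compute 4332 + 4689 = 9021
Convert 9021 (decimal) → 9021 = 9×1000 + 21 → nine thousand twenty-one (English words)
nine thousand twenty-one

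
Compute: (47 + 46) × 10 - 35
Parentheses first: 47 + 46 = 93
Multiply: 93 × 10 = 930
Subtract: 930 - 35 = 895
895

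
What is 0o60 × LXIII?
Convert 0o60 (octal) → 6×8 = 48 (decimal)
Convert LXIII (Roman numeral) → 50 + 10 + 1 + 1 + 1 = 63 (decimal)
Compute 48 × 63 = 3024
3024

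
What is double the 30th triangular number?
The 30th triangular number = 30×31/2 = 465
Compute 465 × 2 = 930
930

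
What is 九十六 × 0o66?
Convert 九十六 (Chinese numeral) → 9×10 + 6 = 96 (decimal)
Convert 0o66 (octal) → 6×8 + 6 = 54 (decimal)
Compute 96 × 54 = 5184
5184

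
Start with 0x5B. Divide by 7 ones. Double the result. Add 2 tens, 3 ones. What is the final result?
Convert 0x5B (hexadecimal) → 5×16 + 11 = 91 (decimal)
Start: 91
Convert 7 ones (place-value notation) → 7 (decimal)
91 ÷ 7 = 13
13 × 2 = 26
Convert 2 tens, 3 ones (place-value notation) → 2×10 + 3 = 23 (decimal)
26 + 23 = 49
49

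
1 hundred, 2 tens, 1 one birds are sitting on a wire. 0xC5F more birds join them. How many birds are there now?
Convert 1 hundred, 2 tens, 1 one (place-value notation) → 1×100 + 2×10 + 1 = 121 (decimal)
Convert 0xC5F (hexadecimal) → 12×256 + 5×16 + 15 = 3167 (decimal)
Compute 121 + 3167 = 3288
3288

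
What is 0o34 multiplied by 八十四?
Convert 0o34 (octal) → 3×8 + 4 = 28 (decimal)
Convert 八十四 (Chinese numeral) → 8×10 + 4 = 84 (decimal)
Compute 28 × 84 = 2352
2352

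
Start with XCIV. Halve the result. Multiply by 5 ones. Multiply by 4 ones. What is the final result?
Convert XCIV (Roman numeral) → 90 + 4 = 94 (decimal)
Start: 94
94 ÷ 2 = 47
Convert 5 ones (place-value notation) → 5 (decimal)
47 × 5 = 235
Convert 4 ones (place-value notation) → 4 (decimal)
235 × 4 = 940
940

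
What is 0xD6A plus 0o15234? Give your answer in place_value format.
Convert 0xD6A (hexadecimal) → 13×256 + 6×16 + 10 = 3434 (decimal)
Convert 0o15234 (octal) → 1×4096 + 5×512 + 2×64 + 3×8 + 4 = 6812 (decimal)
Compute 3434 + 6812 = 10246
Convert 10246 (decimal) → 10246 = 10×1000 + 2×100 + 4×10 + 6 → 10 thousands, 2 hundreds, 4 tens, 6 ones (place-value notation)
10 thousands, 2 hundreds, 4 tens, 6 ones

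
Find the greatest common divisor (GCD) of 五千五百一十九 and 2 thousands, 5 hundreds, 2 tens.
Convert 五千五百一十九 (Chinese numeral) → 5×1000 + 5×100 + 1×10 + 9 = 5519 (decimal)
Convert 2 thousands, 5 hundreds, 2 tens (place-value notation) → 2×1000 + 5×100 + 2×10 = 2520 (decimal)
Compute gcd(5519, 2520) = 1
1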